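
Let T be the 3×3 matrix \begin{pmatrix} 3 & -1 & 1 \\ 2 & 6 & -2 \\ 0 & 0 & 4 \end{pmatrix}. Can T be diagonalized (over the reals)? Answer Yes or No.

Yes

Characteristic polynomial: p(μ) = μ^3 - 13μ^2 + 56μ - 80 = (μ - 5)(μ - 4)^2.
μ = 4 has algebraic multiplicity 2; rank(T − 4I) = 1, so geometric multiplicity = 2.
Every eigenvalue has geometric = algebraic multiplicity, so T is diagonalizable.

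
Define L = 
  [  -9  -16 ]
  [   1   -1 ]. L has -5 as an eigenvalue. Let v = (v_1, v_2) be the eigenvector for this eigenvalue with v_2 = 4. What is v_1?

-16

L + 5I = [[-4, -16], [1, 4]].
Solving (L + 5I)v = 0 gives the eigenspace spanned by (-16, 4).
With v_2 = 4, v = (-16, 4), so v_1 = -16.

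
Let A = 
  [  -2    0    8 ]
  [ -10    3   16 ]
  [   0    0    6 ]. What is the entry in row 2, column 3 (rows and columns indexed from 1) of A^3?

448

Characteristic polynomial: s^3 - 7s^2 + 36 = (s - 6)(s - 3)(s + 2), so the eigenvalues are -2, 3, 6.
s=-2: eigenvector (1, 2, 0).
s=3: eigenvector (0, 1, 0).
s=6: eigenvector (1, 2, 1).
P = [[1, 0, 1], [2, 1, 2], [0, 0, 1]], D = diag(-2, 3, 6), P⁻¹ = [[1, 0, -1], [-2, 1, 0], [0, 0, 1]].
A³ = P·diag(-8, 27, 216)·P⁻¹ = [[-8, 0, 224], [-70, 27, 448], [0, 0, 216]].
The requested entry is 448.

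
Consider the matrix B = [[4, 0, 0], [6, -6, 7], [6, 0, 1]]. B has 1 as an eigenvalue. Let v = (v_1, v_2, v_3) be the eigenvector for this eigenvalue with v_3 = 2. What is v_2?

2

B − 1I = [[3, 0, 0], [6, -7, 7], [6, 0, 0]].
Solving (B − 1I)v = 0 gives the eigenspace spanned by (0, 2, 2).
With v_3 = 2, v = (0, 2, 2), so v_2 = 2.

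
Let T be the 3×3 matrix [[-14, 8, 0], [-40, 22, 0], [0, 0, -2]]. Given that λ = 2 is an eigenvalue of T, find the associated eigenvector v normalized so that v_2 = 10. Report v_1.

T − 2I = [[-16, 8, 0], [-40, 20, 0], [0, 0, -4]].
Solving (T − 2I)v = 0 gives the eigenspace spanned by (5, 10, 0).
With v_2 = 10, v = (5, 10, 0), so v_1 = 5.

5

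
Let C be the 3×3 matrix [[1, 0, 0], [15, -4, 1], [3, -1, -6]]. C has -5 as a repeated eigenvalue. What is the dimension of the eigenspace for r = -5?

C + 5I = [[6, 0, 0], [15, 1, 1], [3, -1, -1]].
This matrix has rank 2, so its null space has dimension 3 − 2 = 1.

1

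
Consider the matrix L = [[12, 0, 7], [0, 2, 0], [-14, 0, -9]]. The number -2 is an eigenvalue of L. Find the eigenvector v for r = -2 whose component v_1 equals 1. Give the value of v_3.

-2

L + 2I = [[14, 0, 7], [0, 4, 0], [-14, 0, -7]].
Solving (L + 2I)v = 0 gives the eigenspace spanned by (1, 0, -2).
With v_1 = 1, v = (1, 0, -2), so v_3 = -2.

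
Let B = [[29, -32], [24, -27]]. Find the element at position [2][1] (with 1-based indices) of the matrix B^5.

10104

Characteristic polynomial: s^2 - 2s - 15 = (s - 5)(s + 3), so the eigenvalues are -3, 5.
s=5: eigenvector (4, 3).
s=-3: eigenvector (1, 1).
P = [[4, 1], [3, 1]], D = diag(5, -3), P⁻¹ = [[1, -1], [-3, 4]].
B⁵ = P·diag(3125, -243)·P⁻¹ = [[13229, -13472], [10104, -10347]].
The requested entry is 10104.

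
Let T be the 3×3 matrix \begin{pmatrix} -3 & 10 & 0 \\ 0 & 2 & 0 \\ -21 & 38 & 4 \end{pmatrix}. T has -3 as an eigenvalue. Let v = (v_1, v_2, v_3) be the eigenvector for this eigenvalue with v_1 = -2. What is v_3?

T + 3I = [[0, 10, 0], [0, 5, 0], [-21, 38, 7]].
Solving (T + 3I)v = 0 gives the eigenspace spanned by (-2, 0, -6).
With v_1 = -2, v = (-2, 0, -6), so v_3 = -6.

-6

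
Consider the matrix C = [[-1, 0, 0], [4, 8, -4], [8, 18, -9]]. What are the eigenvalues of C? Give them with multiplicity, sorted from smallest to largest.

-1, -1, 0

Characteristic polynomial: p(r) = r^3 + 2r^2 + r = r(r + 1)^2.
Roots (with multiplicity): -1, -1, 0.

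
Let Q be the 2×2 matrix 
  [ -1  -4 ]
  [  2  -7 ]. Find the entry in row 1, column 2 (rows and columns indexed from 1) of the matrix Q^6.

Characteristic polynomial: μ^2 + 8μ + 15 = (μ + 3)(μ + 5), so the eigenvalues are -5, -3.
μ=-5: eigenvector (-1, -1).
μ=-3: eigenvector (2, 1).
P = [[-1, 2], [-1, 1]], D = diag(-5, -3), P⁻¹ = [[1, -2], [1, -1]].
Q⁶ = P·diag(15625, 729)·P⁻¹ = [[-14167, 29792], [-14896, 30521]].
The requested entry is 29792.

29792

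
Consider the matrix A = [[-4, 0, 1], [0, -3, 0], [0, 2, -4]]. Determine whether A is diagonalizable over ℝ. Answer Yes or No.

No

Characteristic polynomial: p(r) = r^3 + 11r^2 + 40r + 48 = (r + 3)(r + 4)^2.
r = -4 has algebraic multiplicity 2; rank(A + 4I) = 2, so geometric multiplicity = 1.
Geometric multiplicity < algebraic multiplicity, so A is not diagonalizable.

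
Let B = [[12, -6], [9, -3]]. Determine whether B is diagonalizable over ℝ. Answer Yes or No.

Characteristic polynomial: p(s) = s^2 - 9s + 18 = (s - 6)(s - 3).
All 2 eigenvalues are distinct, so B is diagonalizable.

Yes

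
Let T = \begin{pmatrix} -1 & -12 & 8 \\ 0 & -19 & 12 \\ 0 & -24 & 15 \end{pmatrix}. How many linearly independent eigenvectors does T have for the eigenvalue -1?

T + 1I = [[0, -12, 8], [0, -18, 12], [0, -24, 16]].
This matrix has rank 1, so its null space has dimension 3 − 1 = 2.

2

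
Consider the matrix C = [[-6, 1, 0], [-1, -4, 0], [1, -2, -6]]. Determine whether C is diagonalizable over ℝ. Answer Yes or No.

Characteristic polynomial: p(μ) = μ^3 + 16μ^2 + 85μ + 150 = (μ + 5)^2(μ + 6).
μ = -5 has algebraic multiplicity 2; rank(C + 5I) = 2, so geometric multiplicity = 1.
Geometric multiplicity < algebraic multiplicity, so C is not diagonalizable.

No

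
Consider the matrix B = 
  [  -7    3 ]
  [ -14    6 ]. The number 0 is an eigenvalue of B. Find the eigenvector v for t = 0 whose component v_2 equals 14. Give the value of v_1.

6

B = [[-7, 3], [-14, 6]].
Solving (B)v = 0 gives the eigenspace spanned by (6, 14).
With v_2 = 14, v = (6, 14), so v_1 = 6.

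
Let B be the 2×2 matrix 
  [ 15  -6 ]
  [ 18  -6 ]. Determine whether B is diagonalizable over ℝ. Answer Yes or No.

Yes

Characteristic polynomial: p(λ) = λ^2 - 9λ + 18 = (λ - 6)(λ - 3).
All 2 eigenvalues are distinct, so B is diagonalizable.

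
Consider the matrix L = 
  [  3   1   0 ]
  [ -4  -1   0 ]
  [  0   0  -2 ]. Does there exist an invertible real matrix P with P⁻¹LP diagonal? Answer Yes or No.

No

Characteristic polynomial: p(s) = s^3 - 3s + 2 = (s - 1)^2(s + 2).
s = 1 has algebraic multiplicity 2; rank(L − 1I) = 2, so geometric multiplicity = 1.
Geometric multiplicity < algebraic multiplicity, so L is not diagonalizable.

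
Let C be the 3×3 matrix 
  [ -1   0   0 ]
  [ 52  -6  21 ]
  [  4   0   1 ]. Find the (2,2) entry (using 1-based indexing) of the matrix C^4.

1296

Characteristic polynomial: r^3 + 6r^2 - r - 6 = (r - 1)(r + 1)(r + 6), so the eigenvalues are -6, -1, 1.
r=-1: eigenvector (1, 2, -2).
r=-6: eigenvector (0, 1, 0).
r=1: eigenvector (0, 3, 1).
P = [[1, 0, 0], [2, 1, 3], [-2, 0, 1]], D = diag(-1, -6, 1), P⁻¹ = [[1, 0, 0], [-8, 1, -3], [2, 0, 1]].
C⁴ = P·diag(1, 1296, 1)·P⁻¹ = [[1, 0, 0], [-10360, 1296, -3885], [0, 0, 1]].
The requested entry is 1296.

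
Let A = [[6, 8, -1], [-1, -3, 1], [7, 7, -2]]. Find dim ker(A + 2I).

A + 2I = [[8, 8, -1], [-1, -1, 1], [7, 7, 0]].
This matrix has rank 2, so its null space has dimension 3 − 2 = 1.

1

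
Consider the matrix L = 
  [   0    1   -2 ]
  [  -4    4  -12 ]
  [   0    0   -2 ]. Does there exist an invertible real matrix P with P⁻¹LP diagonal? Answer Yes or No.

No

Characteristic polynomial: p(s) = s^3 - 2s^2 - 4s + 8 = (s - 2)^2(s + 2).
s = 2 has algebraic multiplicity 2; rank(L − 2I) = 2, so geometric multiplicity = 1.
Geometric multiplicity < algebraic multiplicity, so L is not diagonalizable.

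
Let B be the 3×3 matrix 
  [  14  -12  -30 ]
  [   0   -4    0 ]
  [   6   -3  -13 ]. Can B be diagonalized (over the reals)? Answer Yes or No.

Yes

Characteristic polynomial: p(λ) = λ^3 + 3λ^2 - 6λ - 8 = (λ - 2)(λ + 1)(λ + 4).
All 3 eigenvalues are distinct, so B is diagonalizable.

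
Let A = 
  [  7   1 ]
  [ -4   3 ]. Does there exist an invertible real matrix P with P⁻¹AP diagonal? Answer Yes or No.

No

Characteristic polynomial: p(μ) = μ^2 - 10μ + 25 = (μ - 5)^2.
μ = 5 has algebraic multiplicity 2; rank(A − 5I) = 1, so geometric multiplicity = 1.
Geometric multiplicity < algebraic multiplicity, so A is not diagonalizable.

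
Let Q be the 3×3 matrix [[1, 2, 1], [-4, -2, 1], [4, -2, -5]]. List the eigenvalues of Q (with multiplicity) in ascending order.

-4, -1, -1

Characteristic polynomial: p(s) = s^3 + 6s^2 + 9s + 4 = (s + 1)^2(s + 4).
Roots (with multiplicity): -4, -1, -1.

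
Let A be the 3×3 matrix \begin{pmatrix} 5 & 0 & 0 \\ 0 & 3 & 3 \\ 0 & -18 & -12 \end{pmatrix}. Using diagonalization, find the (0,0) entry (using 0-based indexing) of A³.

Characteristic polynomial: s^3 + 4s^2 - 27s - 90 = (s - 5)(s + 3)(s + 6), so the eigenvalues are -6, -3, 5.
s=5: eigenvector (1, 0, 0).
s=-6: eigenvector (0, 1, -3).
s=-3: eigenvector (0, 1, -2).
P = [[1, 0, 0], [0, 1, 1], [0, -3, -2]], D = diag(5, -6, -3), P⁻¹ = [[1, 0, 0], [0, -2, -1], [0, 3, 1]].
A³ = P·diag(125, -216, -27)·P⁻¹ = [[125, 0, 0], [0, 351, 189], [0, -1134, -594]].
The requested entry is 125.

125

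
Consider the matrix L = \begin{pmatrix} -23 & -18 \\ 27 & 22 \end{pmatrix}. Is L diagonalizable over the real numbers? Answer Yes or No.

Yes

Characteristic polynomial: p(μ) = μ^2 + μ - 20 = (μ - 4)(μ + 5).
All 2 eigenvalues are distinct, so L is diagonalizable.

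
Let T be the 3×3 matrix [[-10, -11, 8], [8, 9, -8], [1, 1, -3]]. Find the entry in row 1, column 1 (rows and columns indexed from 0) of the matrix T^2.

-15

Characteristic polynomial: λ^3 + 4λ^2 + λ - 6 = (λ - 1)(λ + 2)(λ + 3), so the eigenvalues are -3, -2, 1.
λ=-3: eigenvector (-2, 2, 1).
λ=1: eigenvector (-1, 1, 0).
λ=-2: eigenvector (1, 0, 1).
P = [[-2, -1, 1], [2, 1, 0], [1, 0, 1]], D = diag(-3, 1, -2), P⁻¹ = [[-1, -1, 1], [2, 3, -2], [1, 1, 0]].
T² = P·diag(9, 1, 4)·P⁻¹ = [[20, 19, -16], [-16, -15, 16], [-5, -5, 9]].
The requested entry is -15.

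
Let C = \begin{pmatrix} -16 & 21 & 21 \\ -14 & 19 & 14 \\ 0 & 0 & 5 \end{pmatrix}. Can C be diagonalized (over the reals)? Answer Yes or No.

Characteristic polynomial: p(s) = s^3 - 8s^2 + 5s + 50 = (s - 5)^2(s + 2).
s = 5 has algebraic multiplicity 2; rank(C − 5I) = 1, so geometric multiplicity = 2.
Every eigenvalue has geometric = algebraic multiplicity, so C is diagonalizable.

Yes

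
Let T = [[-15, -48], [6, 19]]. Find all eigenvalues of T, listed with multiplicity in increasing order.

1, 3

Characteristic polynomial: p(μ) = μ^2 - 4μ + 3 = (μ - 3)(μ - 1).
Roots (with multiplicity): 1, 3.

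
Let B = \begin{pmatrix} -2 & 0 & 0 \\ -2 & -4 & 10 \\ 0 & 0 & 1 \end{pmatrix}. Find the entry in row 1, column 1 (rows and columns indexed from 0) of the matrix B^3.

Characteristic polynomial: t^3 + 5t^2 + 2t - 8 = (t - 1)(t + 2)(t + 4), so the eigenvalues are -4, -2, 1.
t=-2: eigenvector (1, -1, 0).
t=-4: eigenvector (0, 1, 0).
t=1: eigenvector (0, 2, 1).
P = [[1, 0, 0], [-1, 1, 2], [0, 0, 1]], D = diag(-2, -4, 1), P⁻¹ = [[1, 0, 0], [1, 1, -2], [0, 0, 1]].
B³ = P·diag(-8, -64, 1)·P⁻¹ = [[-8, 0, 0], [-56, -64, 130], [0, 0, 1]].
The requested entry is -64.

-64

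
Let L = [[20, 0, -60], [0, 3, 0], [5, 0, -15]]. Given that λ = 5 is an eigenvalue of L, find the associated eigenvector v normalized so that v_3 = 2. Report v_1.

8

L − 5I = [[15, 0, -60], [0, -2, 0], [5, 0, -20]].
Solving (L − 5I)v = 0 gives the eigenspace spanned by (8, 0, 2).
With v_3 = 2, v = (8, 0, 2), so v_1 = 8.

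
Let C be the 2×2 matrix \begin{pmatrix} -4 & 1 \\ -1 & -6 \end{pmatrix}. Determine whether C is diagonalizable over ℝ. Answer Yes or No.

No

Characteristic polynomial: p(s) = s^2 + 10s + 25 = (s + 5)^2.
s = -5 has algebraic multiplicity 2; rank(C + 5I) = 1, so geometric multiplicity = 1.
Geometric multiplicity < algebraic multiplicity, so C is not diagonalizable.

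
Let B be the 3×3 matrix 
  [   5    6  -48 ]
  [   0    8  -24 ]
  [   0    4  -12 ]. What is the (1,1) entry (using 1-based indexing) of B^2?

25

Characteristic polynomial: λ^3 - λ^2 - 20λ = λ(λ - 5)(λ + 4), so the eigenvalues are -4, 0, 5.
λ=-4: eigenvector (4, 2, 1).
λ=0: eigenvector (6, 3, 1).
λ=5: eigenvector (1, 0, 0).
P = [[4, 6, 1], [2, 3, 0], [1, 1, 0]], D = diag(-4, 0, 5), P⁻¹ = [[0, -1, 3], [0, 1, -2], [1, -2, 0]].
B² = P·diag(16, 0, 25)·P⁻¹ = [[25, -114, 192], [0, -32, 96], [0, -16, 48]].
The requested entry is 25.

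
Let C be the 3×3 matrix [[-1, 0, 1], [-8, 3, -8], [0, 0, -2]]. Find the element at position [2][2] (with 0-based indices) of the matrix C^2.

Characteristic polynomial: s^3 - 7s - 6 = (s - 3)(s + 1)(s + 2), so the eigenvalues are -2, -1, 3.
s=3: eigenvector (0, 1, 0).
s=-1: eigenvector (1, 2, 0).
s=-2: eigenvector (-1, 0, 1).
P = [[0, 1, -1], [1, 2, 0], [0, 0, 1]], D = diag(3, -1, -2), P⁻¹ = [[-2, 1, -2], [1, 0, 1], [0, 0, 1]].
C² = P·diag(9, 1, 4)·P⁻¹ = [[1, 0, -3], [-16, 9, -16], [0, 0, 4]].
The requested entry is 4.

4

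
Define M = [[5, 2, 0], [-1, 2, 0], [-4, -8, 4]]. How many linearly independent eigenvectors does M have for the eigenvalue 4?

M − 4I = [[1, 2, 0], [-1, -2, 0], [-4, -8, 0]].
This matrix has rank 1, so its null space has dimension 3 − 1 = 2.

2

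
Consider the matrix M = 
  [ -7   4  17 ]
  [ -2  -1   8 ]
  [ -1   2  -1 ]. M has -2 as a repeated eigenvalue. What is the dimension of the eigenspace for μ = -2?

1

M + 2I = [[-5, 4, 17], [-2, 1, 8], [-1, 2, 1]].
This matrix has rank 2, so its null space has dimension 3 − 2 = 1.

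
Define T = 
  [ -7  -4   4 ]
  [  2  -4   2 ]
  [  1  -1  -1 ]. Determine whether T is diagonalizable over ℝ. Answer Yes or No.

Characteristic polynomial: p(r) = r^3 + 12r^2 + 45r + 50 = (r + 2)(r + 5)^2.
r = -5 has algebraic multiplicity 2; rank(T + 5I) = 2, so geometric multiplicity = 1.
Geometric multiplicity < algebraic multiplicity, so T is not diagonalizable.

No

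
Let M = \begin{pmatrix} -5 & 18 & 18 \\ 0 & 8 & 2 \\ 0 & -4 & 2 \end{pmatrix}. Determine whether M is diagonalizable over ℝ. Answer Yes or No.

Characteristic polynomial: p(λ) = λ^3 - 5λ^2 - 26λ + 120 = (λ - 6)(λ - 4)(λ + 5).
All 3 eigenvalues are distinct, so M is diagonalizable.

Yes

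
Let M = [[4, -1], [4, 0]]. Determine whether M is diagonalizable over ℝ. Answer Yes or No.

Characteristic polynomial: p(μ) = μ^2 - 4μ + 4 = (μ - 2)^2.
μ = 2 has algebraic multiplicity 2; rank(M − 2I) = 1, so geometric multiplicity = 1.
Geometric multiplicity < algebraic multiplicity, so M is not diagonalizable.

No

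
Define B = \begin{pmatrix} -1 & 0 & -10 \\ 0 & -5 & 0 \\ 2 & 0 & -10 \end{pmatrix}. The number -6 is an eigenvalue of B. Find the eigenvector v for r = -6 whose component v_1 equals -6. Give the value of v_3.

-3

B + 6I = [[5, 0, -10], [0, 1, 0], [2, 0, -4]].
Solving (B + 6I)v = 0 gives the eigenspace spanned by (-6, 0, -3).
With v_1 = -6, v = (-6, 0, -3), so v_3 = -3.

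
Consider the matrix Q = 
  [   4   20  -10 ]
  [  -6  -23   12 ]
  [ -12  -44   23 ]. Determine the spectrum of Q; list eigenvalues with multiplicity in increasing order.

Characteristic polynomial: p(t) = t^3 - 4t^2 - t + 4 = (t - 4)(t - 1)(t + 1).
Roots (with multiplicity): -1, 1, 4.

-1, 1, 4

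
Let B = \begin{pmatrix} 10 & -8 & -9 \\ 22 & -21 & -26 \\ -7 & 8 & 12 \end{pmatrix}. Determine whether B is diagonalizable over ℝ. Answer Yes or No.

Characteristic polynomial: p(μ) = μ^3 - μ^2 - 21μ + 45 = (μ - 3)^2(μ + 5).
μ = 3 has algebraic multiplicity 2; rank(B − 3I) = 2, so geometric multiplicity = 1.
Geometric multiplicity < algebraic multiplicity, so B is not diagonalizable.

No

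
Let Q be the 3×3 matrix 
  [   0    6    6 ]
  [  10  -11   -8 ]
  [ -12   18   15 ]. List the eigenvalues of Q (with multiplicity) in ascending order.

Characteristic polynomial: p(t) = t^3 - 4t^2 - 9t + 36 = (t - 4)(t - 3)(t + 3).
Roots (with multiplicity): -3, 3, 4.

-3, 3, 4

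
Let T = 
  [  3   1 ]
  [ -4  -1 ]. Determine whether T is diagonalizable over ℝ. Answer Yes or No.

No

Characteristic polynomial: p(λ) = λ^2 - 2λ + 1 = (λ - 1)^2.
λ = 1 has algebraic multiplicity 2; rank(T − 1I) = 1, so geometric multiplicity = 1.
Geometric multiplicity < algebraic multiplicity, so T is not diagonalizable.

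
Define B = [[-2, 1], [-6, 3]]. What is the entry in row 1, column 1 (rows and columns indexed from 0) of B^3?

Characteristic polynomial: μ^2 - μ = μ(μ - 1), so the eigenvalues are 0, 1.
μ=1: eigenvector (1, 3).
μ=0: eigenvector (1, 2).
P = [[1, 1], [3, 2]], D = diag(1, 0), P⁻¹ = [[-2, 1], [3, -1]].
B³ = P·diag(1, 0)·P⁻¹ = [[-2, 1], [-6, 3]].
The requested entry is 3.

3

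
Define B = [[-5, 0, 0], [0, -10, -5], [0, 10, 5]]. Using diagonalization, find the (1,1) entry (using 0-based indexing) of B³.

-250

Characteristic polynomial: s^3 + 10s^2 + 25s = s(s + 5)^2, so the eigenvalues are -5, -5, 0.
s=-5: eigenvector (1, -2, 2).
s=0: eigenvector (0, -1, 2).
s=-5: eigenvector (1, -1, 1).
P = [[1, 0, 1], [-2, -1, -1], [2, 2, 1]], D = diag(-5, 0, -5), P⁻¹ = [[-1, -2, -1], [0, 1, 1], [2, 2, 1]].
B³ = P·diag(-125, 0, -125)·P⁻¹ = [[-125, 0, 0], [0, -250, -125], [0, 250, 125]].
The requested entry is -250.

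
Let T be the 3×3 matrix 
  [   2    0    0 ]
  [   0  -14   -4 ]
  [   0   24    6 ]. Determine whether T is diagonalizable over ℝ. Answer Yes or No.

Yes

Characteristic polynomial: p(r) = r^3 + 6r^2 - 4r - 24 = (r - 2)(r + 2)(r + 6).
All 3 eigenvalues are distinct, so T is diagonalizable.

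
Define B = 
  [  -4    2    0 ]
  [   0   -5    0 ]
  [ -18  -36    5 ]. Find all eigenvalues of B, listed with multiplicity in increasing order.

-5, -4, 5

Characteristic polynomial: p(t) = t^3 + 4t^2 - 25t - 100 = (t - 5)(t + 4)(t + 5).
Roots (with multiplicity): -5, -4, 5.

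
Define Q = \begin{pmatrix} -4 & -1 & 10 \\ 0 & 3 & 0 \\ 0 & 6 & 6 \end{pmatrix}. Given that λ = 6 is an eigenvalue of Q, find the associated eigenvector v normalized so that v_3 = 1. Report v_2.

0

Q − 6I = [[-10, -1, 10], [0, -3, 0], [0, 6, 0]].
Solving (Q − 6I)v = 0 gives the eigenspace spanned by (1, 0, 1).
With v_3 = 1, v = (1, 0, 1), so v_2 = 0.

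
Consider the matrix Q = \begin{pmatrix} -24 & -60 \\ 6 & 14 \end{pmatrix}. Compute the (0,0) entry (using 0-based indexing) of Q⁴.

Characteristic polynomial: s^2 + 10s + 24 = (s + 4)(s + 6), so the eigenvalues are -6, -4.
s=-6: eigenvector (10, -3).
s=-4: eigenvector (-3, 1).
P = [[10, -3], [-3, 1]], D = diag(-6, -4), P⁻¹ = [[1, 3], [3, 10]].
Q⁴ = P·diag(1296, 256)·P⁻¹ = [[10656, 31200], [-3120, -9104]].
The requested entry is 10656.

10656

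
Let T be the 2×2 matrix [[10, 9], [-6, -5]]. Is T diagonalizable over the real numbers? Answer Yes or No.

Yes

Characteristic polynomial: p(μ) = μ^2 - 5μ + 4 = (μ - 4)(μ - 1).
All 2 eigenvalues are distinct, so T is diagonalizable.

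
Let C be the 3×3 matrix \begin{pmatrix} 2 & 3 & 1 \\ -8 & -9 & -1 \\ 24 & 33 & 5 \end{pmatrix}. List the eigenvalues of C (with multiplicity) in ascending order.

Characteristic polynomial: p(s) = s^3 + 2s^2 - 20s + 24 = (s - 2)^2(s + 6).
Roots (with multiplicity): -6, 2, 2.

-6, 2, 2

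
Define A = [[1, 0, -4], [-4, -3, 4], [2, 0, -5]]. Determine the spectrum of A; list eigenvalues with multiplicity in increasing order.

Characteristic polynomial: p(t) = t^3 + 7t^2 + 15t + 9 = (t + 1)(t + 3)^2.
Roots (with multiplicity): -3, -3, -1.

-3, -3, -1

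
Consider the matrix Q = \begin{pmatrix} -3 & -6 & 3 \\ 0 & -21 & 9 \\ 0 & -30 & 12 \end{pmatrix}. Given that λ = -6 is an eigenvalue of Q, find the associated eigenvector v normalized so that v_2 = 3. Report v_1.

1

Q + 6I = [[3, -6, 3], [0, -15, 9], [0, -30, 18]].
Solving (Q + 6I)v = 0 gives the eigenspace spanned by (1, 3, 5).
With v_2 = 3, v = (1, 3, 5), so v_1 = 1.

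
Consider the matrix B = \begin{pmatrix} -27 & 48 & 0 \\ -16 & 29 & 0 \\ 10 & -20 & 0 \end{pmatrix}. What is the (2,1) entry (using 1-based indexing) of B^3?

Characteristic polynomial: λ^3 - 2λ^2 - 15λ = λ(λ - 5)(λ + 3), so the eigenvalues are -3, 0, 5.
λ=0: eigenvector (0, 0, 1).
λ=5: eigenvector (3, 2, -2).
λ=-3: eigenvector (2, 1, 0).
P = [[0, 3, 2], [0, 2, 1], [1, -2, 0]], D = diag(0, 5, -3), P⁻¹ = [[-2, 4, 1], [-1, 2, 0], [2, -3, 0]].
B³ = P·diag(0, 125, -27)·P⁻¹ = [[-483, 912, 0], [-304, 581, 0], [250, -500, 0]].
The requested entry is -304.

-304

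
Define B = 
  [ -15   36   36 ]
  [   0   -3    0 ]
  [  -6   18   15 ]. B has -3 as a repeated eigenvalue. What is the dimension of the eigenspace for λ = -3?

B + 3I = [[-12, 36, 36], [0, 0, 0], [-6, 18, 18]].
This matrix has rank 1, so its null space has dimension 3 − 1 = 2.

2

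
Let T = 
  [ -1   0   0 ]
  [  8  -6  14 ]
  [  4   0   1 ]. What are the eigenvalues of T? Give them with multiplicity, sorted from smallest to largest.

-6, -1, 1

Characteristic polynomial: p(s) = s^3 + 6s^2 - s - 6 = (s - 1)(s + 1)(s + 6).
Roots (with multiplicity): -6, -1, 1.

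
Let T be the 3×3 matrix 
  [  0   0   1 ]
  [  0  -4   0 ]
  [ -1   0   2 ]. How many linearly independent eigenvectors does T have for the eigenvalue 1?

T − 1I = [[-1, 0, 1], [0, -5, 0], [-1, 0, 1]].
This matrix has rank 2, so its null space has dimension 3 − 2 = 1.

1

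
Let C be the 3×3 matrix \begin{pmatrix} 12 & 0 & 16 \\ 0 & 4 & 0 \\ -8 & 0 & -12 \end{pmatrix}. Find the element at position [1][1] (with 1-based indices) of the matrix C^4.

256

Characteristic polynomial: r^3 - 4r^2 - 16r + 64 = (r - 4)^2(r + 4), so the eigenvalues are -4, 4, 4.
r=4: eigenvector (0, -1, 0).
r=4: eigenvector (2, 1, -1).
r=-4: eigenvector (1, 0, -1).
P = [[0, 2, 1], [-1, 1, 0], [0, -1, -1]], D = diag(4, 4, -4), P⁻¹ = [[1, -1, 1], [1, 0, 1], [-1, 0, -2]].
C⁴ = P·diag(256, 256, 256)·P⁻¹ = [[256, 0, 0], [0, 256, 0], [0, 0, 256]].
The requested entry is 256.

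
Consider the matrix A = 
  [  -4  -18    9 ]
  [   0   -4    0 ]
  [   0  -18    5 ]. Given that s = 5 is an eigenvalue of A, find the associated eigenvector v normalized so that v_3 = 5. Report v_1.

A − 5I = [[-9, -18, 9], [0, -9, 0], [0, -18, 0]].
Solving (A − 5I)v = 0 gives the eigenspace spanned by (5, 0, 5).
With v_3 = 5, v = (5, 0, 5), so v_1 = 5.

5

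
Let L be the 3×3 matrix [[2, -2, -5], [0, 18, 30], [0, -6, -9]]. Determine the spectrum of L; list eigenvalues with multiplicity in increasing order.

2, 3, 6

Characteristic polynomial: p(s) = s^3 - 11s^2 + 36s - 36 = (s - 6)(s - 3)(s - 2).
Roots (with multiplicity): 2, 3, 6.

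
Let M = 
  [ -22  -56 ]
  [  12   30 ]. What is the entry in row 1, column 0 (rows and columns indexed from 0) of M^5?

Characteristic polynomial: t^2 - 8t + 12 = (t - 6)(t - 2), so the eigenvalues are 2, 6.
t=2: eigenvector (7, -3).
t=6: eigenvector (-2, 1).
P = [[7, -2], [-3, 1]], D = diag(2, 6), P⁻¹ = [[1, 2], [3, 7]].
M⁵ = P·diag(32, 7776)·P⁻¹ = [[-46432, -108416], [23232, 54240]].
The requested entry is 23232.

23232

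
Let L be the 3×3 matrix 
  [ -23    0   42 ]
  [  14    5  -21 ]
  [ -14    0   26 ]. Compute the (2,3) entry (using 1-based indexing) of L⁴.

Characteristic polynomial: t^3 - 8t^2 + 5t + 50 = (t - 5)^2(t + 2), so the eigenvalues are -2, 5, 5.
t=5: eigenvector (-3, 2, -2).
t=5: eigenvector (3, -1, 2).
t=-2: eigenvector (2, -1, 1).
P = [[-3, 3, 2], [2, -1, -1], [-2, 2, 1]], D = diag(5, 5, -2), P⁻¹ = [[1, 1, -1], [0, 1, 1], [2, 0, -3]].
L⁴ = P·diag(625, 625, 16)·P⁻¹ = [[-1811, 0, 3654], [1218, 625, -1827], [-1218, 0, 2452]].
The requested entry is -1827.

-1827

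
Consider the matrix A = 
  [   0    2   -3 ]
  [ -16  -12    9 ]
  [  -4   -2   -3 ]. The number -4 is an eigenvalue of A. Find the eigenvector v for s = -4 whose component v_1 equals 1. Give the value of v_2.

-2

A + 4I = [[4, 2, -3], [-16, -8, 9], [-4, -2, 1]].
Solving (A + 4I)v = 0 gives the eigenspace spanned by (1, -2, 0).
With v_1 = 1, v = (1, -2, 0), so v_2 = -2.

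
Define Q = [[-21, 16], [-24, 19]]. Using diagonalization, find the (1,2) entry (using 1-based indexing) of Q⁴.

-1088

Characteristic polynomial: r^2 + 2r - 15 = (r - 3)(r + 5), so the eigenvalues are -5, 3.
r=-5: eigenvector (1, 1).
r=3: eigenvector (2, 3).
P = [[1, 2], [1, 3]], D = diag(-5, 3), P⁻¹ = [[3, -2], [-1, 1]].
Q⁴ = P·diag(625, 81)·P⁻¹ = [[1713, -1088], [1632, -1007]].
The requested entry is -1088.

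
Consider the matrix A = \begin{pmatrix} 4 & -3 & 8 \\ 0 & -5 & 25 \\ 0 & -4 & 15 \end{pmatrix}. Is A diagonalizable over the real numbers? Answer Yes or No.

Characteristic polynomial: p(μ) = μ^3 - 14μ^2 + 65μ - 100 = (μ - 5)^2(μ - 4).
μ = 5 has algebraic multiplicity 2; rank(A − 5I) = 2, so geometric multiplicity = 1.
Geometric multiplicity < algebraic multiplicity, so A is not diagonalizable.

No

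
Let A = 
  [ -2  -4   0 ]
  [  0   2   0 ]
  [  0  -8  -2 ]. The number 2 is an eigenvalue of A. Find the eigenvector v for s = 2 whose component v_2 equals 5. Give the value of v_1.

-5

A − 2I = [[-4, -4, 0], [0, 0, 0], [0, -8, -4]].
Solving (A − 2I)v = 0 gives the eigenspace spanned by (-5, 5, -10).
With v_2 = 5, v = (-5, 5, -10), so v_1 = -5.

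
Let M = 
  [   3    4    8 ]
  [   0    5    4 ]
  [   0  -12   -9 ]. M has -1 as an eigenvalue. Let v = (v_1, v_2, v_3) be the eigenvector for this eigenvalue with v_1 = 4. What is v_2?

2

M + 1I = [[4, 4, 8], [0, 6, 4], [0, -12, -8]].
Solving (M + 1I)v = 0 gives the eigenspace spanned by (4, 2, -3).
With v_1 = 4, v = (4, 2, -3), so v_2 = 2.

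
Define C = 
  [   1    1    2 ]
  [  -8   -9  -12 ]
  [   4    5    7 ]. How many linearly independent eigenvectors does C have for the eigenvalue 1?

C − 1I = [[0, 1, 2], [-8, -10, -12], [4, 5, 6]].
This matrix has rank 2, so its null space has dimension 3 − 2 = 1.

1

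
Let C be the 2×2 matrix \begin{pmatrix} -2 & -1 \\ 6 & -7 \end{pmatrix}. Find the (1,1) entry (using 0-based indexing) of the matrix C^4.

1363

Characteristic polynomial: λ^2 + 9λ + 20 = (λ + 4)(λ + 5), so the eigenvalues are -5, -4.
λ=-4: eigenvector (-1, -2).
λ=-5: eigenvector (1, 3).
P = [[-1, 1], [-2, 3]], D = diag(-4, -5), P⁻¹ = [[-3, 1], [-2, 1]].
C⁴ = P·diag(256, 625)·P⁻¹ = [[-482, 369], [-2214, 1363]].
The requested entry is 1363.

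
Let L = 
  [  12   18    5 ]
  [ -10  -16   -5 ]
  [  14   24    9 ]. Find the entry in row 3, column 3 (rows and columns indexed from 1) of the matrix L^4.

Characteristic polynomial: r^3 - 5r^2 + 2r + 8 = (r - 4)(r - 2)(r + 1), so the eigenvalues are -1, 2, 4.
r=2: eigenvector (1, 0, -2).
r=4: eigenvector (-1, 1, -2).
r=-1: eigenvector (-1, 1, -1).
P = [[1, -1, -1], [0, 1, 1], [-2, -2, -1]], D = diag(2, 4, -1), P⁻¹ = [[1, 1, 0], [-2, -3, -1], [2, 4, 1]].
L⁴ = P·diag(16, 256, 1)·P⁻¹ = [[526, 780, 255], [-510, -764, -255], [990, 1500, 511]].
The requested entry is 511.

511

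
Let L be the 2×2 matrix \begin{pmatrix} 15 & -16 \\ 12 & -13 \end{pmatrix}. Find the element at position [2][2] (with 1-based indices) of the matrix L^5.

-733

Characteristic polynomial: λ^2 - 2λ - 3 = (λ - 3)(λ + 1), so the eigenvalues are -1, 3.
λ=3: eigenvector (4, 3).
λ=-1: eigenvector (1, 1).
P = [[4, 1], [3, 1]], D = diag(3, -1), P⁻¹ = [[1, -1], [-3, 4]].
L⁵ = P·diag(243, -1)·P⁻¹ = [[975, -976], [732, -733]].
The requested entry is -733.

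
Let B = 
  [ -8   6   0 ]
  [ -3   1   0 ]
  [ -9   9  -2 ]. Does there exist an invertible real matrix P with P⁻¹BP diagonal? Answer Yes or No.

Characteristic polynomial: p(μ) = μ^3 + 9μ^2 + 24μ + 20 = (μ + 2)^2(μ + 5).
μ = -2 has algebraic multiplicity 2; rank(B + 2I) = 1, so geometric multiplicity = 2.
Every eigenvalue has geometric = algebraic multiplicity, so B is diagonalizable.

Yes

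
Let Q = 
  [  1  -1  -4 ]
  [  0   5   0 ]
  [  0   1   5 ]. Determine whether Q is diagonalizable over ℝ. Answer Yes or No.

Characteristic polynomial: p(r) = r^3 - 11r^2 + 35r - 25 = (r - 5)^2(r - 1).
r = 5 has algebraic multiplicity 2; rank(Q − 5I) = 2, so geometric multiplicity = 1.
Geometric multiplicity < algebraic multiplicity, so Q is not diagonalizable.

No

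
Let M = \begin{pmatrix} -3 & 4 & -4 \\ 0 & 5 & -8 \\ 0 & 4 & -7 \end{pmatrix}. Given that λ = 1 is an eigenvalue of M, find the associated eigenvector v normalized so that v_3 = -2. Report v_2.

-4

M − 1I = [[-4, 4, -4], [0, 4, -8], [0, 4, -8]].
Solving (M − 1I)v = 0 gives the eigenspace spanned by (-2, -4, -2).
With v_3 = -2, v = (-2, -4, -2), so v_2 = -4.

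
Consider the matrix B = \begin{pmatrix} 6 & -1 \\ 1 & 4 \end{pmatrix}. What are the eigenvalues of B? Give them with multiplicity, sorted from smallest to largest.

5, 5

Characteristic polynomial: p(t) = t^2 - 10t + 25 = (t - 5)^2.
Roots (with multiplicity): 5, 5.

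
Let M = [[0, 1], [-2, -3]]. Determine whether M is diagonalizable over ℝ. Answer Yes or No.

Yes

Characteristic polynomial: p(μ) = μ^2 + 3μ + 2 = (μ + 1)(μ + 2).
All 2 eigenvalues are distinct, so M is diagonalizable.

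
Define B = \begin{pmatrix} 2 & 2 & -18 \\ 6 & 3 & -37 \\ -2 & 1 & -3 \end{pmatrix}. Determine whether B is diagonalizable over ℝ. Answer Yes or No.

Characteristic polynomial: p(μ) = μ^3 - 2μ^2 - 20μ - 24 = (μ - 6)(μ + 2)^2.
μ = -2 has algebraic multiplicity 2; rank(B + 2I) = 2, so geometric multiplicity = 1.
Geometric multiplicity < algebraic multiplicity, so B is not diagonalizable.

No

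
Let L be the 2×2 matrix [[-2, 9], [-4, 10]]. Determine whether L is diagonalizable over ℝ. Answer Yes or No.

Characteristic polynomial: p(r) = r^2 - 8r + 16 = (r - 4)^2.
r = 4 has algebraic multiplicity 2; rank(L − 4I) = 1, so geometric multiplicity = 1.
Geometric multiplicity < algebraic multiplicity, so L is not diagonalizable.

No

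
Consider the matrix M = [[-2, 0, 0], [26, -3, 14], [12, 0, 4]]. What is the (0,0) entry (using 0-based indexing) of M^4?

Characteristic polynomial: μ^3 + μ^2 - 14μ - 24 = (μ - 4)(μ + 2)(μ + 3), so the eigenvalues are -3, -2, 4.
μ=-2: eigenvector (1, -2, -2).
μ=4: eigenvector (0, 2, 1).
μ=-3: eigenvector (0, 1, 0).
P = [[1, 0, 0], [-2, 2, 1], [-2, 1, 0]], D = diag(-2, 4, -3), P⁻¹ = [[1, 0, 0], [2, 0, 1], [-2, 1, -2]].
M⁴ = P·diag(16, 256, 81)·P⁻¹ = [[16, 0, 0], [830, 81, 350], [480, 0, 256]].
The requested entry is 16.

16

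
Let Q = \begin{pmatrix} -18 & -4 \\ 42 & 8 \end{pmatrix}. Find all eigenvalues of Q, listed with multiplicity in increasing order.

Characteristic polynomial: p(t) = t^2 + 10t + 24 = (t + 4)(t + 6).
Roots (with multiplicity): -6, -4.

-6, -4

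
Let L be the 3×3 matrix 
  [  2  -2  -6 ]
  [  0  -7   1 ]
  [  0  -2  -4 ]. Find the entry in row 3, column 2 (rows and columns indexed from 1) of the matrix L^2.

22

Characteristic polynomial: t^3 + 9t^2 + 8t - 60 = (t - 2)(t + 5)(t + 6), so the eigenvalues are -6, -5, 2.
t=2: eigenvector (1, 0, 0).
t=-6: eigenvector (1, 1, 1).
t=-5: eigenvector (2, 1, 2).
P = [[1, 1, 2], [0, 1, 1], [0, 1, 2]], D = diag(2, -6, -5), P⁻¹ = [[1, 0, -1], [0, 2, -1], [0, -1, 1]].
L² = P·diag(4, 36, 25)·P⁻¹ = [[4, 22, 10], [0, 47, -11], [0, 22, 14]].
The requested entry is 22.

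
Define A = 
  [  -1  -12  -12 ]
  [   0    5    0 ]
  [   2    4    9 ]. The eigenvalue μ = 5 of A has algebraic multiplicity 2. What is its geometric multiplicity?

2

A − 5I = [[-6, -12, -12], [0, 0, 0], [2, 4, 4]].
This matrix has rank 1, so its null space has dimension 3 − 1 = 2.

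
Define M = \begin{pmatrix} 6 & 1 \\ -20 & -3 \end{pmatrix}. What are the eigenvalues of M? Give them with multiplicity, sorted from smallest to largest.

1, 2

Characteristic polynomial: p(λ) = λ^2 - 3λ + 2 = (λ - 2)(λ - 1).
Roots (with multiplicity): 1, 2.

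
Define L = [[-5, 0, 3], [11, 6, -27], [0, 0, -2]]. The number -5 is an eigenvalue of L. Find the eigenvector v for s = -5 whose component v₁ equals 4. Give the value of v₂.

L + 5I = [[0, 0, 3], [11, 11, -27], [0, 0, 3]].
Solving (L + 5I)v = 0 gives the eigenspace spanned by (4, -4, 0).
With v₁ = 4, v = (4, -4, 0), so v₂ = -4.

-4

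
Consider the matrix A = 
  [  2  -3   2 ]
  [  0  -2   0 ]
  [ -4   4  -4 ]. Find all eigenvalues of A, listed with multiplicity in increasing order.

-2, -2, 0

Characteristic polynomial: p(r) = r^3 + 4r^2 + 4r = r(r + 2)^2.
Roots (with multiplicity): -2, -2, 0.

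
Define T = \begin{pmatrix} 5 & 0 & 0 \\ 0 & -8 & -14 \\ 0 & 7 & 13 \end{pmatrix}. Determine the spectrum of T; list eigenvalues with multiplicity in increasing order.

Characteristic polynomial: p(λ) = λ^3 - 10λ^2 + 19λ + 30 = (λ - 6)(λ - 5)(λ + 1).
Roots (with multiplicity): -1, 5, 6.

-1, 5, 6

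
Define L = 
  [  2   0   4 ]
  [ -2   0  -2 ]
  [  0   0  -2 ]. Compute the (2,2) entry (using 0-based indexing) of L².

Characteristic polynomial: λ^3 - 4λ = λ(λ - 2)(λ + 2), so the eigenvalues are -2, 0, 2.
λ=0: eigenvector (0, 1, 0).
λ=2: eigenvector (1, -1, 0).
λ=-2: eigenvector (-1, 0, 1).
P = [[0, 1, -1], [1, -1, 0], [0, 0, 1]], D = diag(0, 2, -2), P⁻¹ = [[1, 1, 1], [1, 0, 1], [0, 0, 1]].
L² = P·diag(0, 4, 4)·P⁻¹ = [[4, 0, 0], [-4, 0, -4], [0, 0, 4]].
The requested entry is 4.

4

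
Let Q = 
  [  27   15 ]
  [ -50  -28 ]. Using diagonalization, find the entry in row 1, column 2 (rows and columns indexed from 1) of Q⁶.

Characteristic polynomial: λ^2 + λ - 6 = (λ - 2)(λ + 3), so the eigenvalues are -3, 2.
λ=-3: eigenvector (-1, 2).
λ=2: eigenvector (-3, 5).
P = [[-1, -3], [2, 5]], D = diag(-3, 2), P⁻¹ = [[5, 3], [-2, -1]].
Q⁶ = P·diag(729, 64)·P⁻¹ = [[-3261, -1995], [6650, 4054]].
The requested entry is -1995.

-1995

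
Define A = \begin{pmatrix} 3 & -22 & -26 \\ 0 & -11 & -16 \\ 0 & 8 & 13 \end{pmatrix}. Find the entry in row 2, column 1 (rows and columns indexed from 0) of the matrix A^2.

Characteristic polynomial: t^3 - 5t^2 - 9t + 45 = (t - 5)(t - 3)(t + 3), so the eigenvalues are -3, 3, 5.
t=3: eigenvector (1, 0, 0).
t=5: eigenvector (-2, -1, 1).
t=-3: eigenvector (-3, -2, 1).
P = [[1, -2, -3], [0, -1, -2], [0, 1, 1]], D = diag(3, 5, -3), P⁻¹ = [[1, -1, 1], [0, 1, 2], [0, -1, -1]].
A² = P·diag(9, 25, 9)·P⁻¹ = [[9, -32, -64], [0, -7, -32], [0, 16, 41]].
The requested entry is 16.

16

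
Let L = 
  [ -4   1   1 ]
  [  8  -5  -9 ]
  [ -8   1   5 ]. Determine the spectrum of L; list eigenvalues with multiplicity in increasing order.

-4, -4, 4

Characteristic polynomial: p(s) = s^3 + 4s^2 - 16s - 64 = (s - 4)(s + 4)^2.
Roots (with multiplicity): -4, -4, 4.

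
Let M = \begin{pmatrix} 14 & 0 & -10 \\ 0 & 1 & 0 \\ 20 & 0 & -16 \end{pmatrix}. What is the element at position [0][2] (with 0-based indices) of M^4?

Characteristic polynomial: s^3 + s^2 - 26s + 24 = (s - 4)(s - 1)(s + 6), so the eigenvalues are -6, 1, 4.
s=4: eigenvector (1, 0, 1).
s=1: eigenvector (0, 1, 0).
s=-6: eigenvector (1, 0, 2).
P = [[1, 0, 1], [0, 1, 0], [1, 0, 2]], D = diag(4, 1, -6), P⁻¹ = [[2, 0, -1], [0, 1, 0], [-1, 0, 1]].
M⁴ = P·diag(256, 1, 1296)·P⁻¹ = [[-784, 0, 1040], [0, 1, 0], [-2080, 0, 2336]].
The requested entry is 1040.

1040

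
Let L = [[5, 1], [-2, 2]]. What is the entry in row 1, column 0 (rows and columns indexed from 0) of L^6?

Characteristic polynomial: μ^2 - 7μ + 12 = (μ - 4)(μ - 3), so the eigenvalues are 3, 4.
μ=3: eigenvector (-1, 2).
μ=4: eigenvector (1, -1).
P = [[-1, 1], [2, -1]], D = diag(3, 4), P⁻¹ = [[1, 1], [2, 1]].
L⁶ = P·diag(729, 4096)·P⁻¹ = [[7463, 3367], [-6734, -2638]].
The requested entry is -6734.

-6734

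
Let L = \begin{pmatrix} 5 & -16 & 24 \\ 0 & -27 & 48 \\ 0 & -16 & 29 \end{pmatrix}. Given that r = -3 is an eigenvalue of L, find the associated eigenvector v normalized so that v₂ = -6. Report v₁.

-3

L + 3I = [[8, -16, 24], [0, -24, 48], [0, -16, 32]].
Solving (L + 3I)v = 0 gives the eigenspace spanned by (-3, -6, -3).
With v₂ = -6, v = (-3, -6, -3), so v₁ = -3.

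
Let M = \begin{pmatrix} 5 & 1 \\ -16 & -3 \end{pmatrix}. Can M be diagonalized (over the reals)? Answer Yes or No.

Characteristic polynomial: p(λ) = λ^2 - 2λ + 1 = (λ - 1)^2.
λ = 1 has algebraic multiplicity 2; rank(M − 1I) = 1, so geometric multiplicity = 1.
Geometric multiplicity < algebraic multiplicity, so M is not diagonalizable.

No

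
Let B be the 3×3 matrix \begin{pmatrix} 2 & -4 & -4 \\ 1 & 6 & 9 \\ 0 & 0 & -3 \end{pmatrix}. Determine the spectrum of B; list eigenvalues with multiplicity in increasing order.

Characteristic polynomial: p(λ) = λ^3 - 5λ^2 - 8λ + 48 = (λ - 4)^2(λ + 3).
Roots (with multiplicity): -3, 4, 4.

-3, 4, 4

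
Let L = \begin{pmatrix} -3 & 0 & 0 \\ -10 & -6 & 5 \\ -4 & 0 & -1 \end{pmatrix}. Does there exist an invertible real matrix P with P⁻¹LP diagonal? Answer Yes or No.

Characteristic polynomial: p(λ) = λ^3 + 10λ^2 + 27λ + 18 = (λ + 1)(λ + 3)(λ + 6).
All 3 eigenvalues are distinct, so L is diagonalizable.

Yes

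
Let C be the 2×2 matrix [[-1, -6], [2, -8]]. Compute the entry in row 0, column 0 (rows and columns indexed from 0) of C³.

Characteristic polynomial: μ^2 + 9μ + 20 = (μ + 4)(μ + 5), so the eigenvalues are -5, -4.
μ=-5: eigenvector (-3, -2).
μ=-4: eigenvector (2, 1).
P = [[-3, 2], [-2, 1]], D = diag(-5, -4), P⁻¹ = [[1, -2], [2, -3]].
C³ = P·diag(-125, -64)·P⁻¹ = [[119, -366], [122, -308]].
The requested entry is 119.

119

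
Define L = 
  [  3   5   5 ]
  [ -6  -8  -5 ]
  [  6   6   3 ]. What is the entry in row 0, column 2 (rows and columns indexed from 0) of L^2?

5

Characteristic polynomial: μ^3 + 2μ^2 - 9μ - 18 = (μ - 3)(μ + 2)(μ + 3), so the eigenvalues are -3, -2, 3.
μ=3: eigenvector (1, -1, 1).
μ=-3: eigenvector (0, -1, 1).
μ=-2: eigenvector (-1, 1, 0).
P = [[1, 0, -1], [-1, -1, 1], [1, 1, 0]], D = diag(3, -3, -2), P⁻¹ = [[1, 1, 1], [-1, -1, 0], [0, 1, 1]].
L² = P·diag(9, 9, 4)·P⁻¹ = [[9, 5, 5], [0, 4, -5], [0, 0, 9]].
The requested entry is 5.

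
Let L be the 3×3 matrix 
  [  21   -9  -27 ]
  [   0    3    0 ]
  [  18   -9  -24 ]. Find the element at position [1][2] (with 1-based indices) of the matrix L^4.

Characteristic polynomial: λ^3 - 27λ + 54 = (λ - 3)^2(λ + 6), so the eigenvalues are -6, 3, 3.
λ=3: eigenvector (-3, 0, -2).
λ=3: eigenvector (2, 1, 1).
λ=-6: eigenvector (-1, 0, -1).
P = [[-3, 2, -1], [0, 1, 0], [-2, 1, -1]], D = diag(3, 3, -6), P⁻¹ = [[-1, 1, 1], [0, 1, 0], [2, -1, -3]].
L⁴ = P·diag(81, 81, 1296)·P⁻¹ = [[-2349, 1215, 3645], [0, 81, 0], [-2430, 1215, 3726]].
The requested entry is 1215.

1215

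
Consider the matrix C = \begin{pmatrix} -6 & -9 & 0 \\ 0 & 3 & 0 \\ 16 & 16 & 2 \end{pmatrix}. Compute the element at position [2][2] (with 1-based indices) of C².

9

Characteristic polynomial: μ^3 + μ^2 - 24μ + 36 = (μ - 3)(μ - 2)(μ + 6), so the eigenvalues are -6, 2, 3.
μ=-6: eigenvector (1, 0, -2).
μ=3: eigenvector (-1, 1, 0).
μ=2: eigenvector (0, 0, 1).
P = [[1, -1, 0], [0, 1, 0], [-2, 0, 1]], D = diag(-6, 3, 2), P⁻¹ = [[1, 1, 0], [0, 1, 0], [2, 2, 1]].
C² = P·diag(36, 9, 4)·P⁻¹ = [[36, 27, 0], [0, 9, 0], [-64, -64, 4]].
The requested entry is 9.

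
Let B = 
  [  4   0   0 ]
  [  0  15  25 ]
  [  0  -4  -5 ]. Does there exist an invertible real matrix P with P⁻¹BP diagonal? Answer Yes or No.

No

Characteristic polynomial: p(μ) = μ^3 - 14μ^2 + 65μ - 100 = (μ - 5)^2(μ - 4).
μ = 5 has algebraic multiplicity 2; rank(B − 5I) = 2, so geometric multiplicity = 1.
Geometric multiplicity < algebraic multiplicity, so B is not diagonalizable.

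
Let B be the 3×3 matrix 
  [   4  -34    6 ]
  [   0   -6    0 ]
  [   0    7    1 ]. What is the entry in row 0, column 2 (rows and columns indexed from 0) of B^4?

Characteristic polynomial: μ^3 + μ^2 - 26μ + 24 = (μ - 4)(μ - 1)(μ + 6), so the eigenvalues are -6, 1, 4.
μ=4: eigenvector (1, 0, 0).
μ=-6: eigenvector (4, 1, -1).
μ=1: eigenvector (-2, 0, 1).
P = [[1, 4, -2], [0, 1, 0], [0, -1, 1]], D = diag(4, -6, 1), P⁻¹ = [[1, -2, 2], [0, 1, 0], [0, 1, 1]].
B⁴ = P·diag(256, 1296, 1)·P⁻¹ = [[256, 4670, 510], [0, 1296, 0], [0, -1295, 1]].
The requested entry is 510.

510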